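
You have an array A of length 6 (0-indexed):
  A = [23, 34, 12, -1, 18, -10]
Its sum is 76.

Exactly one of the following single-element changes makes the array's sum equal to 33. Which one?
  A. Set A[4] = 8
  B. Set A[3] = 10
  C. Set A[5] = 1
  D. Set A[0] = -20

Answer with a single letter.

Answer: D

Derivation:
Option A: A[4] 18->8, delta=-10, new_sum=76+(-10)=66
Option B: A[3] -1->10, delta=11, new_sum=76+(11)=87
Option C: A[5] -10->1, delta=11, new_sum=76+(11)=87
Option D: A[0] 23->-20, delta=-43, new_sum=76+(-43)=33 <-- matches target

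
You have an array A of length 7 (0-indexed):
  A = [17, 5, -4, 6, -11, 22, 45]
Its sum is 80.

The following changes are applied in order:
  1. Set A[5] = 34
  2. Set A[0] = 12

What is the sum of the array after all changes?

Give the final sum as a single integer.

Initial sum: 80
Change 1: A[5] 22 -> 34, delta = 12, sum = 92
Change 2: A[0] 17 -> 12, delta = -5, sum = 87

Answer: 87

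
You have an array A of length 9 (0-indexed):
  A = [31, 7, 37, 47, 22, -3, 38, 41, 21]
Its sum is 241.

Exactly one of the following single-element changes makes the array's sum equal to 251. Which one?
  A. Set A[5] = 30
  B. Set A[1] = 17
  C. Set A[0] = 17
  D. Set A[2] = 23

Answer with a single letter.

Answer: B

Derivation:
Option A: A[5] -3->30, delta=33, new_sum=241+(33)=274
Option B: A[1] 7->17, delta=10, new_sum=241+(10)=251 <-- matches target
Option C: A[0] 31->17, delta=-14, new_sum=241+(-14)=227
Option D: A[2] 37->23, delta=-14, new_sum=241+(-14)=227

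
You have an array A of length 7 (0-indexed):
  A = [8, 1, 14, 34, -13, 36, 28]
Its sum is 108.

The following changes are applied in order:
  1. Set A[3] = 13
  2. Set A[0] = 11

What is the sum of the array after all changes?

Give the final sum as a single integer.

Initial sum: 108
Change 1: A[3] 34 -> 13, delta = -21, sum = 87
Change 2: A[0] 8 -> 11, delta = 3, sum = 90

Answer: 90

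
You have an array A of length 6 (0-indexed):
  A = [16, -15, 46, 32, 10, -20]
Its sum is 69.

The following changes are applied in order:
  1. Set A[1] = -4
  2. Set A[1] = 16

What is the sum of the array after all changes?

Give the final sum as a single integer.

Answer: 100

Derivation:
Initial sum: 69
Change 1: A[1] -15 -> -4, delta = 11, sum = 80
Change 2: A[1] -4 -> 16, delta = 20, sum = 100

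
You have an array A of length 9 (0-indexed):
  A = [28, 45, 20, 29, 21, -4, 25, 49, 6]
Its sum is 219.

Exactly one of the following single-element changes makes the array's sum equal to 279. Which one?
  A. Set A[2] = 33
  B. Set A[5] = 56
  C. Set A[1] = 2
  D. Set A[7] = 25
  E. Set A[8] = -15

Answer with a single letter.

Answer: B

Derivation:
Option A: A[2] 20->33, delta=13, new_sum=219+(13)=232
Option B: A[5] -4->56, delta=60, new_sum=219+(60)=279 <-- matches target
Option C: A[1] 45->2, delta=-43, new_sum=219+(-43)=176
Option D: A[7] 49->25, delta=-24, new_sum=219+(-24)=195
Option E: A[8] 6->-15, delta=-21, new_sum=219+(-21)=198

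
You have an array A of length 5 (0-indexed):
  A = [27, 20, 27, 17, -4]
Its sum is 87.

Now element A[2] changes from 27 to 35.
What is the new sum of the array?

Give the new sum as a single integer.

Old value at index 2: 27
New value at index 2: 35
Delta = 35 - 27 = 8
New sum = old_sum + delta = 87 + (8) = 95

Answer: 95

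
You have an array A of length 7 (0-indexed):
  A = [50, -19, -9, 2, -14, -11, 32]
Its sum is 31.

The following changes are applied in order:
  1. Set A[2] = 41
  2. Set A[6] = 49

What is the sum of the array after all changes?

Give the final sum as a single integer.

Initial sum: 31
Change 1: A[2] -9 -> 41, delta = 50, sum = 81
Change 2: A[6] 32 -> 49, delta = 17, sum = 98

Answer: 98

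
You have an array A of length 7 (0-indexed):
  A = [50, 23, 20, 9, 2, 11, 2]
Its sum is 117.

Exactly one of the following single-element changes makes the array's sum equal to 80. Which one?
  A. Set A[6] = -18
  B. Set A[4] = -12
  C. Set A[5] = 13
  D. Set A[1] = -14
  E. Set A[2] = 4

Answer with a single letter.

Answer: D

Derivation:
Option A: A[6] 2->-18, delta=-20, new_sum=117+(-20)=97
Option B: A[4] 2->-12, delta=-14, new_sum=117+(-14)=103
Option C: A[5] 11->13, delta=2, new_sum=117+(2)=119
Option D: A[1] 23->-14, delta=-37, new_sum=117+(-37)=80 <-- matches target
Option E: A[2] 20->4, delta=-16, new_sum=117+(-16)=101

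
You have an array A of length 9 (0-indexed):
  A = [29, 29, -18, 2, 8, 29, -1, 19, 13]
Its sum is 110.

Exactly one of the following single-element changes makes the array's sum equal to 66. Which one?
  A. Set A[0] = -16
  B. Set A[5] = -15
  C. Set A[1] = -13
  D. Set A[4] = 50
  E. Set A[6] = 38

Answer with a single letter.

Option A: A[0] 29->-16, delta=-45, new_sum=110+(-45)=65
Option B: A[5] 29->-15, delta=-44, new_sum=110+(-44)=66 <-- matches target
Option C: A[1] 29->-13, delta=-42, new_sum=110+(-42)=68
Option D: A[4] 8->50, delta=42, new_sum=110+(42)=152
Option E: A[6] -1->38, delta=39, new_sum=110+(39)=149

Answer: B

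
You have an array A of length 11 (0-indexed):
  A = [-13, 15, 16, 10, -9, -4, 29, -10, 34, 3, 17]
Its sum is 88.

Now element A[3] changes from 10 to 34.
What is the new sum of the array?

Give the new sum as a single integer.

Answer: 112

Derivation:
Old value at index 3: 10
New value at index 3: 34
Delta = 34 - 10 = 24
New sum = old_sum + delta = 88 + (24) = 112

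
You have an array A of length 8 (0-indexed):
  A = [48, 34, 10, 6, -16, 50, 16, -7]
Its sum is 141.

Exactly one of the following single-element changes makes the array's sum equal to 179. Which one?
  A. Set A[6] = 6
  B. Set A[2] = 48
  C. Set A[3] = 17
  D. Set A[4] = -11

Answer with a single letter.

Answer: B

Derivation:
Option A: A[6] 16->6, delta=-10, new_sum=141+(-10)=131
Option B: A[2] 10->48, delta=38, new_sum=141+(38)=179 <-- matches target
Option C: A[3] 6->17, delta=11, new_sum=141+(11)=152
Option D: A[4] -16->-11, delta=5, new_sum=141+(5)=146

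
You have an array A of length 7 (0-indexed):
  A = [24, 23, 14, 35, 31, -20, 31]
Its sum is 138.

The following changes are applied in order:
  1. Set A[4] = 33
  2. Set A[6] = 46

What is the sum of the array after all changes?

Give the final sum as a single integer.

Initial sum: 138
Change 1: A[4] 31 -> 33, delta = 2, sum = 140
Change 2: A[6] 31 -> 46, delta = 15, sum = 155

Answer: 155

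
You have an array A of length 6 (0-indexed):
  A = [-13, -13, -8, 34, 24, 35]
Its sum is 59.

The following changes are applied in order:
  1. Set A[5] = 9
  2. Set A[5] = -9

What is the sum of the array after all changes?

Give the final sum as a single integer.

Answer: 15

Derivation:
Initial sum: 59
Change 1: A[5] 35 -> 9, delta = -26, sum = 33
Change 2: A[5] 9 -> -9, delta = -18, sum = 15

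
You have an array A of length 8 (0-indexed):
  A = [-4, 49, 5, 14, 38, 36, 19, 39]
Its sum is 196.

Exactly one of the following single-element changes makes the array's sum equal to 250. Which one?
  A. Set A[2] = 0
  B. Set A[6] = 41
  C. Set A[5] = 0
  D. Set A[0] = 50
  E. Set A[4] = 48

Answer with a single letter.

Option A: A[2] 5->0, delta=-5, new_sum=196+(-5)=191
Option B: A[6] 19->41, delta=22, new_sum=196+(22)=218
Option C: A[5] 36->0, delta=-36, new_sum=196+(-36)=160
Option D: A[0] -4->50, delta=54, new_sum=196+(54)=250 <-- matches target
Option E: A[4] 38->48, delta=10, new_sum=196+(10)=206

Answer: D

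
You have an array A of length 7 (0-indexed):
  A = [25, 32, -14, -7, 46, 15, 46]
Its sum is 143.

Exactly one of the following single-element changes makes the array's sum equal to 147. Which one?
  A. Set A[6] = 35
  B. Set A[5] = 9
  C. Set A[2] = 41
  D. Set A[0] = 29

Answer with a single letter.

Option A: A[6] 46->35, delta=-11, new_sum=143+(-11)=132
Option B: A[5] 15->9, delta=-6, new_sum=143+(-6)=137
Option C: A[2] -14->41, delta=55, new_sum=143+(55)=198
Option D: A[0] 25->29, delta=4, new_sum=143+(4)=147 <-- matches target

Answer: D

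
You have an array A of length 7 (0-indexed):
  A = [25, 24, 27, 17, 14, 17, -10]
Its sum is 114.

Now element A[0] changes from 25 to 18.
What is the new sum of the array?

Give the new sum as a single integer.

Old value at index 0: 25
New value at index 0: 18
Delta = 18 - 25 = -7
New sum = old_sum + delta = 114 + (-7) = 107

Answer: 107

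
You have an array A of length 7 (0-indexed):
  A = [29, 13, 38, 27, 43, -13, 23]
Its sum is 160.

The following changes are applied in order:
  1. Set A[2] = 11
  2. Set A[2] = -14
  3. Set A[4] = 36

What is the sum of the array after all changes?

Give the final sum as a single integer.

Initial sum: 160
Change 1: A[2] 38 -> 11, delta = -27, sum = 133
Change 2: A[2] 11 -> -14, delta = -25, sum = 108
Change 3: A[4] 43 -> 36, delta = -7, sum = 101

Answer: 101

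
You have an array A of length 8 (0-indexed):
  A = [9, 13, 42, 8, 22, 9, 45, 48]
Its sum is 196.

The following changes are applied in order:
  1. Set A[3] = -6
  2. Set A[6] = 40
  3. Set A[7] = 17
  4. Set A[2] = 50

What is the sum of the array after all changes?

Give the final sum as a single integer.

Answer: 154

Derivation:
Initial sum: 196
Change 1: A[3] 8 -> -6, delta = -14, sum = 182
Change 2: A[6] 45 -> 40, delta = -5, sum = 177
Change 3: A[7] 48 -> 17, delta = -31, sum = 146
Change 4: A[2] 42 -> 50, delta = 8, sum = 154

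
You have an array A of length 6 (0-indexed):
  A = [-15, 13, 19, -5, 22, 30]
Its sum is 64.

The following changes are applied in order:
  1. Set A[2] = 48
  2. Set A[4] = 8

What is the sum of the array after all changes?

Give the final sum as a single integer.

Initial sum: 64
Change 1: A[2] 19 -> 48, delta = 29, sum = 93
Change 2: A[4] 22 -> 8, delta = -14, sum = 79

Answer: 79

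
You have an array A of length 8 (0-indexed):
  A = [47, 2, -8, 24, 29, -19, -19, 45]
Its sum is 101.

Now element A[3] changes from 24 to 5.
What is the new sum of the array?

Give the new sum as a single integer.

Old value at index 3: 24
New value at index 3: 5
Delta = 5 - 24 = -19
New sum = old_sum + delta = 101 + (-19) = 82

Answer: 82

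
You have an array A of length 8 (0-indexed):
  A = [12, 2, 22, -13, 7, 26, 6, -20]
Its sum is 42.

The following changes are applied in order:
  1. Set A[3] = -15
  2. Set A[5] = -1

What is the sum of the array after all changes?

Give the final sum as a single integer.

Initial sum: 42
Change 1: A[3] -13 -> -15, delta = -2, sum = 40
Change 2: A[5] 26 -> -1, delta = -27, sum = 13

Answer: 13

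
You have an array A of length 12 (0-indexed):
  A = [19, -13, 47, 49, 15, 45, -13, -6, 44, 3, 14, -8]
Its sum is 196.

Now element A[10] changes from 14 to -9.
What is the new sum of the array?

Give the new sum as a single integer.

Old value at index 10: 14
New value at index 10: -9
Delta = -9 - 14 = -23
New sum = old_sum + delta = 196 + (-23) = 173

Answer: 173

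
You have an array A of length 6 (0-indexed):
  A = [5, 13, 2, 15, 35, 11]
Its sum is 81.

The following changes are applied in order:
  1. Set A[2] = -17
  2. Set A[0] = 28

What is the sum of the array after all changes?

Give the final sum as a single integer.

Initial sum: 81
Change 1: A[2] 2 -> -17, delta = -19, sum = 62
Change 2: A[0] 5 -> 28, delta = 23, sum = 85

Answer: 85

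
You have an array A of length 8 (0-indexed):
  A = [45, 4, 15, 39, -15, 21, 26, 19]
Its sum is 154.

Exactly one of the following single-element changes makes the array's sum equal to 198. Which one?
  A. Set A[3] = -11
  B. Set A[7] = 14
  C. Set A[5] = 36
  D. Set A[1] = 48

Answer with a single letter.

Answer: D

Derivation:
Option A: A[3] 39->-11, delta=-50, new_sum=154+(-50)=104
Option B: A[7] 19->14, delta=-5, new_sum=154+(-5)=149
Option C: A[5] 21->36, delta=15, new_sum=154+(15)=169
Option D: A[1] 4->48, delta=44, new_sum=154+(44)=198 <-- matches target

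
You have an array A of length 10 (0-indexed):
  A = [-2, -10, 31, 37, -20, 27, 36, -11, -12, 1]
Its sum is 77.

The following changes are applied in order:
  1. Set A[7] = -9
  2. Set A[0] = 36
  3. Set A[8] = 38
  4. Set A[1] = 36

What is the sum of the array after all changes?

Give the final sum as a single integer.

Initial sum: 77
Change 1: A[7] -11 -> -9, delta = 2, sum = 79
Change 2: A[0] -2 -> 36, delta = 38, sum = 117
Change 3: A[8] -12 -> 38, delta = 50, sum = 167
Change 4: A[1] -10 -> 36, delta = 46, sum = 213

Answer: 213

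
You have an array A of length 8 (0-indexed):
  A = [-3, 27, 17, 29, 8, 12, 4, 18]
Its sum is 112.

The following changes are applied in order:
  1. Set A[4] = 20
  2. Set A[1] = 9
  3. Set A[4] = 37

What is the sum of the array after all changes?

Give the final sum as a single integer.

Answer: 123

Derivation:
Initial sum: 112
Change 1: A[4] 8 -> 20, delta = 12, sum = 124
Change 2: A[1] 27 -> 9, delta = -18, sum = 106
Change 3: A[4] 20 -> 37, delta = 17, sum = 123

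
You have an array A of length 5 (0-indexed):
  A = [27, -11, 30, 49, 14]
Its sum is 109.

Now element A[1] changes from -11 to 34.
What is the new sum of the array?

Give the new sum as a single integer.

Old value at index 1: -11
New value at index 1: 34
Delta = 34 - -11 = 45
New sum = old_sum + delta = 109 + (45) = 154

Answer: 154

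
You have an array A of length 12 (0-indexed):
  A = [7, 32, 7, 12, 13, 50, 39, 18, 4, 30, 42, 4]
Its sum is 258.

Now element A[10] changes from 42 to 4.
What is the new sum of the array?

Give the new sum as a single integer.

Old value at index 10: 42
New value at index 10: 4
Delta = 4 - 42 = -38
New sum = old_sum + delta = 258 + (-38) = 220

Answer: 220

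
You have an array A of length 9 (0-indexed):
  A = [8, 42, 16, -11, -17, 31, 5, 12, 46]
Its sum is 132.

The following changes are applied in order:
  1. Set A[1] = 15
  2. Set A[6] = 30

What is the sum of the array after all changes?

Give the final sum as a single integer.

Answer: 130

Derivation:
Initial sum: 132
Change 1: A[1] 42 -> 15, delta = -27, sum = 105
Change 2: A[6] 5 -> 30, delta = 25, sum = 130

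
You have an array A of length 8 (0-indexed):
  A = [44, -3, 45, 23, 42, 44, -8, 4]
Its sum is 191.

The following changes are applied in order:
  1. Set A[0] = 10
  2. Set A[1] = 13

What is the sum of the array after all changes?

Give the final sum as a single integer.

Initial sum: 191
Change 1: A[0] 44 -> 10, delta = -34, sum = 157
Change 2: A[1] -3 -> 13, delta = 16, sum = 173

Answer: 173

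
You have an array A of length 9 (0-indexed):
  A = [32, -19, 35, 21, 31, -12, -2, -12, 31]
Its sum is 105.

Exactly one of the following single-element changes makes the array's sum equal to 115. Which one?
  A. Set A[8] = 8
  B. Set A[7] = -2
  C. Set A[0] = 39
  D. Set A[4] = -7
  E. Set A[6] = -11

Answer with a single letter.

Answer: B

Derivation:
Option A: A[8] 31->8, delta=-23, new_sum=105+(-23)=82
Option B: A[7] -12->-2, delta=10, new_sum=105+(10)=115 <-- matches target
Option C: A[0] 32->39, delta=7, new_sum=105+(7)=112
Option D: A[4] 31->-7, delta=-38, new_sum=105+(-38)=67
Option E: A[6] -2->-11, delta=-9, new_sum=105+(-9)=96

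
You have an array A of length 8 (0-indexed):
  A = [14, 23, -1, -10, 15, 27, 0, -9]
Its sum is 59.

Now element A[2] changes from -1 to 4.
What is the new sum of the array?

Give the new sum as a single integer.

Old value at index 2: -1
New value at index 2: 4
Delta = 4 - -1 = 5
New sum = old_sum + delta = 59 + (5) = 64

Answer: 64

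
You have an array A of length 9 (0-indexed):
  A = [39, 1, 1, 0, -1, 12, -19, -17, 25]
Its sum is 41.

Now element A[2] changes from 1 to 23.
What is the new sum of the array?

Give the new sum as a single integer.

Old value at index 2: 1
New value at index 2: 23
Delta = 23 - 1 = 22
New sum = old_sum + delta = 41 + (22) = 63

Answer: 63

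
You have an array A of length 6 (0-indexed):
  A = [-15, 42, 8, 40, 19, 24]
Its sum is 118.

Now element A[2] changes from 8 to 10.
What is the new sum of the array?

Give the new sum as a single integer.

Old value at index 2: 8
New value at index 2: 10
Delta = 10 - 8 = 2
New sum = old_sum + delta = 118 + (2) = 120

Answer: 120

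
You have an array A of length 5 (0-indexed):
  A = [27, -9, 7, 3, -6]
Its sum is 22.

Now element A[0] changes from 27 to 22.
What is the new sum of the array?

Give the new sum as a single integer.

Answer: 17

Derivation:
Old value at index 0: 27
New value at index 0: 22
Delta = 22 - 27 = -5
New sum = old_sum + delta = 22 + (-5) = 17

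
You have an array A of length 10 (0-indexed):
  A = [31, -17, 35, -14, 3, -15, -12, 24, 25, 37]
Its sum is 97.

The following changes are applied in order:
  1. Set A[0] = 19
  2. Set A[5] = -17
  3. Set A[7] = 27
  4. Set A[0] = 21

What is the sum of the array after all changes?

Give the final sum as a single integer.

Initial sum: 97
Change 1: A[0] 31 -> 19, delta = -12, sum = 85
Change 2: A[5] -15 -> -17, delta = -2, sum = 83
Change 3: A[7] 24 -> 27, delta = 3, sum = 86
Change 4: A[0] 19 -> 21, delta = 2, sum = 88

Answer: 88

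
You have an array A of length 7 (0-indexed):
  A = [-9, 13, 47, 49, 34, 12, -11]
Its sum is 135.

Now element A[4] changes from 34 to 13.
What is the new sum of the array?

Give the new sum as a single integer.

Old value at index 4: 34
New value at index 4: 13
Delta = 13 - 34 = -21
New sum = old_sum + delta = 135 + (-21) = 114

Answer: 114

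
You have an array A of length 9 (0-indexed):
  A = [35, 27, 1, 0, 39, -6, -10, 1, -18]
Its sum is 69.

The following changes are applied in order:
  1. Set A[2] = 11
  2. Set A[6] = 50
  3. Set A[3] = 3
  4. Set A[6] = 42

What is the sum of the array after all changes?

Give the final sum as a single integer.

Initial sum: 69
Change 1: A[2] 1 -> 11, delta = 10, sum = 79
Change 2: A[6] -10 -> 50, delta = 60, sum = 139
Change 3: A[3] 0 -> 3, delta = 3, sum = 142
Change 4: A[6] 50 -> 42, delta = -8, sum = 134

Answer: 134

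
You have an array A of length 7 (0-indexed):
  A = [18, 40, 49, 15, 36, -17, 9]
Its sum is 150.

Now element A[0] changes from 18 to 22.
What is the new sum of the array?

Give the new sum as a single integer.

Old value at index 0: 18
New value at index 0: 22
Delta = 22 - 18 = 4
New sum = old_sum + delta = 150 + (4) = 154

Answer: 154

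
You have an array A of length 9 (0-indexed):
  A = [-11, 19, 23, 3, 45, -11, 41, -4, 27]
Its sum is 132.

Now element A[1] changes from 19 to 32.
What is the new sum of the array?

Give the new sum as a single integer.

Answer: 145

Derivation:
Old value at index 1: 19
New value at index 1: 32
Delta = 32 - 19 = 13
New sum = old_sum + delta = 132 + (13) = 145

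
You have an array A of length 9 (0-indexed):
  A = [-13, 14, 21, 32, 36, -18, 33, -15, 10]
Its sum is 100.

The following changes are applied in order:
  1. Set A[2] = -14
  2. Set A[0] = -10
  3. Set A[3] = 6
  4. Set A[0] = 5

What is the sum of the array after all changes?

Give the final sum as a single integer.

Initial sum: 100
Change 1: A[2] 21 -> -14, delta = -35, sum = 65
Change 2: A[0] -13 -> -10, delta = 3, sum = 68
Change 3: A[3] 32 -> 6, delta = -26, sum = 42
Change 4: A[0] -10 -> 5, delta = 15, sum = 57

Answer: 57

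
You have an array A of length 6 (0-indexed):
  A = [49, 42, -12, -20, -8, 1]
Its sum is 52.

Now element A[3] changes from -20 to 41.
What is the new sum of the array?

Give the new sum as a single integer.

Answer: 113

Derivation:
Old value at index 3: -20
New value at index 3: 41
Delta = 41 - -20 = 61
New sum = old_sum + delta = 52 + (61) = 113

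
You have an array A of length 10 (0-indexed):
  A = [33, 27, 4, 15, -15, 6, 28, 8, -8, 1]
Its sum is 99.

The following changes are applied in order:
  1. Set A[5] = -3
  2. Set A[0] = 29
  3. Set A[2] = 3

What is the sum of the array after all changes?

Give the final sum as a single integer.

Initial sum: 99
Change 1: A[5] 6 -> -3, delta = -9, sum = 90
Change 2: A[0] 33 -> 29, delta = -4, sum = 86
Change 3: A[2] 4 -> 3, delta = -1, sum = 85

Answer: 85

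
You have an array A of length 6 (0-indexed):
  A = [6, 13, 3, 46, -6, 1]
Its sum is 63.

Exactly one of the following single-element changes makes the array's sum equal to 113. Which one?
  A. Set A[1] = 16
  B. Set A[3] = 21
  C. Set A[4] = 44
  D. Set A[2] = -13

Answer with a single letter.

Option A: A[1] 13->16, delta=3, new_sum=63+(3)=66
Option B: A[3] 46->21, delta=-25, new_sum=63+(-25)=38
Option C: A[4] -6->44, delta=50, new_sum=63+(50)=113 <-- matches target
Option D: A[2] 3->-13, delta=-16, new_sum=63+(-16)=47

Answer: C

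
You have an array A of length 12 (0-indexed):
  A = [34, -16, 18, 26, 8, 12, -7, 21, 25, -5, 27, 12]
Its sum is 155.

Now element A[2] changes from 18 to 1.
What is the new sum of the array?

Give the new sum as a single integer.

Answer: 138

Derivation:
Old value at index 2: 18
New value at index 2: 1
Delta = 1 - 18 = -17
New sum = old_sum + delta = 155 + (-17) = 138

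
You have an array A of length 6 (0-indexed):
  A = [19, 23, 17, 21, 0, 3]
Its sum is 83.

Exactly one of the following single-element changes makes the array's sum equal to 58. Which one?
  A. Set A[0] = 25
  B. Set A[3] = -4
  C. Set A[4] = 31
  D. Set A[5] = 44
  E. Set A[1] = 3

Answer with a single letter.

Answer: B

Derivation:
Option A: A[0] 19->25, delta=6, new_sum=83+(6)=89
Option B: A[3] 21->-4, delta=-25, new_sum=83+(-25)=58 <-- matches target
Option C: A[4] 0->31, delta=31, new_sum=83+(31)=114
Option D: A[5] 3->44, delta=41, new_sum=83+(41)=124
Option E: A[1] 23->3, delta=-20, new_sum=83+(-20)=63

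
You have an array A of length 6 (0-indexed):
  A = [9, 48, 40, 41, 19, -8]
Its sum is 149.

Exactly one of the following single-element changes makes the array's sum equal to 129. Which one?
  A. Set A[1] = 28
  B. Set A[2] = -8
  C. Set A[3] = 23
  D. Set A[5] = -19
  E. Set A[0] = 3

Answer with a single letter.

Answer: A

Derivation:
Option A: A[1] 48->28, delta=-20, new_sum=149+(-20)=129 <-- matches target
Option B: A[2] 40->-8, delta=-48, new_sum=149+(-48)=101
Option C: A[3] 41->23, delta=-18, new_sum=149+(-18)=131
Option D: A[5] -8->-19, delta=-11, new_sum=149+(-11)=138
Option E: A[0] 9->3, delta=-6, new_sum=149+(-6)=143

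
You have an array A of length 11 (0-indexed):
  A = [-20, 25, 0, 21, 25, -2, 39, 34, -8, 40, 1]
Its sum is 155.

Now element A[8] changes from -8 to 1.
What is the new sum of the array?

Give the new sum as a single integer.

Answer: 164

Derivation:
Old value at index 8: -8
New value at index 8: 1
Delta = 1 - -8 = 9
New sum = old_sum + delta = 155 + (9) = 164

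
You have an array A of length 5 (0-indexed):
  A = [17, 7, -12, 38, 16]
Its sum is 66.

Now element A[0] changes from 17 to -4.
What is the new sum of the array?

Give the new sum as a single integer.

Answer: 45

Derivation:
Old value at index 0: 17
New value at index 0: -4
Delta = -4 - 17 = -21
New sum = old_sum + delta = 66 + (-21) = 45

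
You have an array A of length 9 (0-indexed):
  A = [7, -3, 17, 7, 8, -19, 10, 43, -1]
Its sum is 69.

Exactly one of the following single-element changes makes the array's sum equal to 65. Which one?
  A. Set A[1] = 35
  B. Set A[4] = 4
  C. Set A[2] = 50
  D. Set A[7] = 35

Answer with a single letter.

Option A: A[1] -3->35, delta=38, new_sum=69+(38)=107
Option B: A[4] 8->4, delta=-4, new_sum=69+(-4)=65 <-- matches target
Option C: A[2] 17->50, delta=33, new_sum=69+(33)=102
Option D: A[7] 43->35, delta=-8, new_sum=69+(-8)=61

Answer: B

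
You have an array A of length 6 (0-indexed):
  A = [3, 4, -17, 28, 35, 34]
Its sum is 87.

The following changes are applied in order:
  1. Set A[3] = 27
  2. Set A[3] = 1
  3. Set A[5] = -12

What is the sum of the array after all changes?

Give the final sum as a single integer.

Initial sum: 87
Change 1: A[3] 28 -> 27, delta = -1, sum = 86
Change 2: A[3] 27 -> 1, delta = -26, sum = 60
Change 3: A[5] 34 -> -12, delta = -46, sum = 14

Answer: 14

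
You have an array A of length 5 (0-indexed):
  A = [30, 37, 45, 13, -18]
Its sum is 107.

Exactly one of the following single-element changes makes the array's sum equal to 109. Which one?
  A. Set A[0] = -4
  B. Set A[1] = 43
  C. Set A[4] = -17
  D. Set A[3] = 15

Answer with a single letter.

Option A: A[0] 30->-4, delta=-34, new_sum=107+(-34)=73
Option B: A[1] 37->43, delta=6, new_sum=107+(6)=113
Option C: A[4] -18->-17, delta=1, new_sum=107+(1)=108
Option D: A[3] 13->15, delta=2, new_sum=107+(2)=109 <-- matches target

Answer: D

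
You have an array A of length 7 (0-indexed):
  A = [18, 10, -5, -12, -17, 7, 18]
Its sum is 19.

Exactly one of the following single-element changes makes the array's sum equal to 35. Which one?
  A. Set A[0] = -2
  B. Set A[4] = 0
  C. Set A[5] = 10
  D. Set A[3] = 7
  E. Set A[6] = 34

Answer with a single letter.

Option A: A[0] 18->-2, delta=-20, new_sum=19+(-20)=-1
Option B: A[4] -17->0, delta=17, new_sum=19+(17)=36
Option C: A[5] 7->10, delta=3, new_sum=19+(3)=22
Option D: A[3] -12->7, delta=19, new_sum=19+(19)=38
Option E: A[6] 18->34, delta=16, new_sum=19+(16)=35 <-- matches target

Answer: E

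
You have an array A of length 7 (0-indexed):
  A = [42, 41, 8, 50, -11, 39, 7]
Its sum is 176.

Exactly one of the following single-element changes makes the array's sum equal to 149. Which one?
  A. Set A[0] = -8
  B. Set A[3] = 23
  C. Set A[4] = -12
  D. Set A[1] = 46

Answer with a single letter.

Option A: A[0] 42->-8, delta=-50, new_sum=176+(-50)=126
Option B: A[3] 50->23, delta=-27, new_sum=176+(-27)=149 <-- matches target
Option C: A[4] -11->-12, delta=-1, new_sum=176+(-1)=175
Option D: A[1] 41->46, delta=5, new_sum=176+(5)=181

Answer: B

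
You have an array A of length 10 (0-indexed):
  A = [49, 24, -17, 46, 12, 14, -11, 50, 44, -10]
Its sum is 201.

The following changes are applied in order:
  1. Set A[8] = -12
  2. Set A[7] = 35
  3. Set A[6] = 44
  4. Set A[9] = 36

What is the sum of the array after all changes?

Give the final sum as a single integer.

Initial sum: 201
Change 1: A[8] 44 -> -12, delta = -56, sum = 145
Change 2: A[7] 50 -> 35, delta = -15, sum = 130
Change 3: A[6] -11 -> 44, delta = 55, sum = 185
Change 4: A[9] -10 -> 36, delta = 46, sum = 231

Answer: 231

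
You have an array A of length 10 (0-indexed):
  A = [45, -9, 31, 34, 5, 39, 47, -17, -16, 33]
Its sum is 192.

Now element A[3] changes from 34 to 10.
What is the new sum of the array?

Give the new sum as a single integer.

Answer: 168

Derivation:
Old value at index 3: 34
New value at index 3: 10
Delta = 10 - 34 = -24
New sum = old_sum + delta = 192 + (-24) = 168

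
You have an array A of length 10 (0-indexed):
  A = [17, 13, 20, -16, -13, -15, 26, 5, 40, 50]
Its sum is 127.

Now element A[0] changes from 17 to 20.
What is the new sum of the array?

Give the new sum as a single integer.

Answer: 130

Derivation:
Old value at index 0: 17
New value at index 0: 20
Delta = 20 - 17 = 3
New sum = old_sum + delta = 127 + (3) = 130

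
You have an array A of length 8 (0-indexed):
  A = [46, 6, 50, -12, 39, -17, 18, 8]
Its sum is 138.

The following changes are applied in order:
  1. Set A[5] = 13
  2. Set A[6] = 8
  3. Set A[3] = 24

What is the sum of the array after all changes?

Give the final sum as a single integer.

Initial sum: 138
Change 1: A[5] -17 -> 13, delta = 30, sum = 168
Change 2: A[6] 18 -> 8, delta = -10, sum = 158
Change 3: A[3] -12 -> 24, delta = 36, sum = 194

Answer: 194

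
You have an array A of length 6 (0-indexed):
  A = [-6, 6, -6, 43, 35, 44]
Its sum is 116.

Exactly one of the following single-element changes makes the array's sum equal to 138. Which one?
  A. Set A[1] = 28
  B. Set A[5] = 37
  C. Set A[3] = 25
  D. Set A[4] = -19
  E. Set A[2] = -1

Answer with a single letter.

Option A: A[1] 6->28, delta=22, new_sum=116+(22)=138 <-- matches target
Option B: A[5] 44->37, delta=-7, new_sum=116+(-7)=109
Option C: A[3] 43->25, delta=-18, new_sum=116+(-18)=98
Option D: A[4] 35->-19, delta=-54, new_sum=116+(-54)=62
Option E: A[2] -6->-1, delta=5, new_sum=116+(5)=121

Answer: A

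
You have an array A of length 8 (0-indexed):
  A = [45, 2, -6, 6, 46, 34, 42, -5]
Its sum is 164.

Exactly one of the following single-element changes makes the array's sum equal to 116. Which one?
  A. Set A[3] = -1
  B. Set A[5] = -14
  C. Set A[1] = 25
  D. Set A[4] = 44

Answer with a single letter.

Answer: B

Derivation:
Option A: A[3] 6->-1, delta=-7, new_sum=164+(-7)=157
Option B: A[5] 34->-14, delta=-48, new_sum=164+(-48)=116 <-- matches target
Option C: A[1] 2->25, delta=23, new_sum=164+(23)=187
Option D: A[4] 46->44, delta=-2, new_sum=164+(-2)=162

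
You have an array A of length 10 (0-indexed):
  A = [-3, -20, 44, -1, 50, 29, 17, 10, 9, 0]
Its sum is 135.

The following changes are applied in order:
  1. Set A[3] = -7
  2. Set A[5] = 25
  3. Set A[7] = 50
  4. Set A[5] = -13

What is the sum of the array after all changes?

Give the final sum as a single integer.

Answer: 127

Derivation:
Initial sum: 135
Change 1: A[3] -1 -> -7, delta = -6, sum = 129
Change 2: A[5] 29 -> 25, delta = -4, sum = 125
Change 3: A[7] 10 -> 50, delta = 40, sum = 165
Change 4: A[5] 25 -> -13, delta = -38, sum = 127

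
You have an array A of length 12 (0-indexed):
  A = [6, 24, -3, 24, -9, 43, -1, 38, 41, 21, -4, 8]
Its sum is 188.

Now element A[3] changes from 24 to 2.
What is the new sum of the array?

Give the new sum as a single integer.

Answer: 166

Derivation:
Old value at index 3: 24
New value at index 3: 2
Delta = 2 - 24 = -22
New sum = old_sum + delta = 188 + (-22) = 166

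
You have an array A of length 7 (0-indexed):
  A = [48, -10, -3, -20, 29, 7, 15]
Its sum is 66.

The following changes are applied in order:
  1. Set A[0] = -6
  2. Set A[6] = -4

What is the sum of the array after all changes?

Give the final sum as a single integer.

Initial sum: 66
Change 1: A[0] 48 -> -6, delta = -54, sum = 12
Change 2: A[6] 15 -> -4, delta = -19, sum = -7

Answer: -7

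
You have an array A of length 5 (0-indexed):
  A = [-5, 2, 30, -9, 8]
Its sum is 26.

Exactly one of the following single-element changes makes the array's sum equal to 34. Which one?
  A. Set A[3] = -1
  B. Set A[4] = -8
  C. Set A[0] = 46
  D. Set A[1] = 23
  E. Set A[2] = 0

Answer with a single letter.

Option A: A[3] -9->-1, delta=8, new_sum=26+(8)=34 <-- matches target
Option B: A[4] 8->-8, delta=-16, new_sum=26+(-16)=10
Option C: A[0] -5->46, delta=51, new_sum=26+(51)=77
Option D: A[1] 2->23, delta=21, new_sum=26+(21)=47
Option E: A[2] 30->0, delta=-30, new_sum=26+(-30)=-4

Answer: A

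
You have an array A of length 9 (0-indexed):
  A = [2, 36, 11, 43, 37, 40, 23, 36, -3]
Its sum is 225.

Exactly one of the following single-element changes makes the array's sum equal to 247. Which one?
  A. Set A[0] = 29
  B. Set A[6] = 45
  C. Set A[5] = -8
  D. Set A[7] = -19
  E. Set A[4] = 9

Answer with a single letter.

Answer: B

Derivation:
Option A: A[0] 2->29, delta=27, new_sum=225+(27)=252
Option B: A[6] 23->45, delta=22, new_sum=225+(22)=247 <-- matches target
Option C: A[5] 40->-8, delta=-48, new_sum=225+(-48)=177
Option D: A[7] 36->-19, delta=-55, new_sum=225+(-55)=170
Option E: A[4] 37->9, delta=-28, new_sum=225+(-28)=197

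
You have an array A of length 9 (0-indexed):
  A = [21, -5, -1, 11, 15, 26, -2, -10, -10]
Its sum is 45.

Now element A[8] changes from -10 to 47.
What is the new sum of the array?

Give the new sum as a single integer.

Old value at index 8: -10
New value at index 8: 47
Delta = 47 - -10 = 57
New sum = old_sum + delta = 45 + (57) = 102

Answer: 102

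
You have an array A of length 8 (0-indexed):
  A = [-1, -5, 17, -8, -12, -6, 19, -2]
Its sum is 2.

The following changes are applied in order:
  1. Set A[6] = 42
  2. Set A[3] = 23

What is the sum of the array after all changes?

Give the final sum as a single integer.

Answer: 56

Derivation:
Initial sum: 2
Change 1: A[6] 19 -> 42, delta = 23, sum = 25
Change 2: A[3] -8 -> 23, delta = 31, sum = 56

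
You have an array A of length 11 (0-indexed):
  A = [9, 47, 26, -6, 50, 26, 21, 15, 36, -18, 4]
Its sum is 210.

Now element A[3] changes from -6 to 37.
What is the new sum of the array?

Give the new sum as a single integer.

Old value at index 3: -6
New value at index 3: 37
Delta = 37 - -6 = 43
New sum = old_sum + delta = 210 + (43) = 253

Answer: 253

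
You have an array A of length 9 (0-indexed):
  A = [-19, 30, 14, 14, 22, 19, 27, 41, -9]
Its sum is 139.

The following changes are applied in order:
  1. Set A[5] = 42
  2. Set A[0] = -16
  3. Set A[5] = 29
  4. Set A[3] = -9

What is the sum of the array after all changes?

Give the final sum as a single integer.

Answer: 129

Derivation:
Initial sum: 139
Change 1: A[5] 19 -> 42, delta = 23, sum = 162
Change 2: A[0] -19 -> -16, delta = 3, sum = 165
Change 3: A[5] 42 -> 29, delta = -13, sum = 152
Change 4: A[3] 14 -> -9, delta = -23, sum = 129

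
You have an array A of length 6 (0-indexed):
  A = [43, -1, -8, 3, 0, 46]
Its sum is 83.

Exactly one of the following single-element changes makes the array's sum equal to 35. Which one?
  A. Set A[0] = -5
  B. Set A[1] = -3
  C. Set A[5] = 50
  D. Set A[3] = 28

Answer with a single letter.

Answer: A

Derivation:
Option A: A[0] 43->-5, delta=-48, new_sum=83+(-48)=35 <-- matches target
Option B: A[1] -1->-3, delta=-2, new_sum=83+(-2)=81
Option C: A[5] 46->50, delta=4, new_sum=83+(4)=87
Option D: A[3] 3->28, delta=25, new_sum=83+(25)=108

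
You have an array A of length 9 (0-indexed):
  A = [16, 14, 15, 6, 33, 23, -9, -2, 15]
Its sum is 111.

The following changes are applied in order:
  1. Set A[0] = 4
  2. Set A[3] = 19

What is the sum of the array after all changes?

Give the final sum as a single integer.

Initial sum: 111
Change 1: A[0] 16 -> 4, delta = -12, sum = 99
Change 2: A[3] 6 -> 19, delta = 13, sum = 112

Answer: 112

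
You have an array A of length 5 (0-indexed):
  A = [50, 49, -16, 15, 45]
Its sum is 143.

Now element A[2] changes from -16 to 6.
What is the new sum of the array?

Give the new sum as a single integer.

Answer: 165

Derivation:
Old value at index 2: -16
New value at index 2: 6
Delta = 6 - -16 = 22
New sum = old_sum + delta = 143 + (22) = 165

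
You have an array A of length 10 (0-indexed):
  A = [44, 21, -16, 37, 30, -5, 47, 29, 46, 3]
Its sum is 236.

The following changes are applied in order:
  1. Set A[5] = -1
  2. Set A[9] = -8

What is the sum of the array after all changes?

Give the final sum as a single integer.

Answer: 229

Derivation:
Initial sum: 236
Change 1: A[5] -5 -> -1, delta = 4, sum = 240
Change 2: A[9] 3 -> -8, delta = -11, sum = 229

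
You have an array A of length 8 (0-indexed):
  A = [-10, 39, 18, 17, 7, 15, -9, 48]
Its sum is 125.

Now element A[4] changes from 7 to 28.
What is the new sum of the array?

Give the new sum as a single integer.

Old value at index 4: 7
New value at index 4: 28
Delta = 28 - 7 = 21
New sum = old_sum + delta = 125 + (21) = 146

Answer: 146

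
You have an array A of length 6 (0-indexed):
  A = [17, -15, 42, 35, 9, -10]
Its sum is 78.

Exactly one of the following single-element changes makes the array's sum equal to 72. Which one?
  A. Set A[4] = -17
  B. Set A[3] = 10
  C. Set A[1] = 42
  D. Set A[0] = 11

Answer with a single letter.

Answer: D

Derivation:
Option A: A[4] 9->-17, delta=-26, new_sum=78+(-26)=52
Option B: A[3] 35->10, delta=-25, new_sum=78+(-25)=53
Option C: A[1] -15->42, delta=57, new_sum=78+(57)=135
Option D: A[0] 17->11, delta=-6, new_sum=78+(-6)=72 <-- matches target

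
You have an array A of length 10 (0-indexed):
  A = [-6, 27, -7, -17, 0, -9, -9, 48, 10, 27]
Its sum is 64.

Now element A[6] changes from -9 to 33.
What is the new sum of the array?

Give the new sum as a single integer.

Old value at index 6: -9
New value at index 6: 33
Delta = 33 - -9 = 42
New sum = old_sum + delta = 64 + (42) = 106

Answer: 106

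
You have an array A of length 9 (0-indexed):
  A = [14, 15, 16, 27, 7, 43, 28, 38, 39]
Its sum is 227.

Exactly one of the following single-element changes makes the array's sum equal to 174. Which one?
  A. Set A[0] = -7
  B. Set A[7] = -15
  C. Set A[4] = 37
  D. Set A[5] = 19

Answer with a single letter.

Answer: B

Derivation:
Option A: A[0] 14->-7, delta=-21, new_sum=227+(-21)=206
Option B: A[7] 38->-15, delta=-53, new_sum=227+(-53)=174 <-- matches target
Option C: A[4] 7->37, delta=30, new_sum=227+(30)=257
Option D: A[5] 43->19, delta=-24, new_sum=227+(-24)=203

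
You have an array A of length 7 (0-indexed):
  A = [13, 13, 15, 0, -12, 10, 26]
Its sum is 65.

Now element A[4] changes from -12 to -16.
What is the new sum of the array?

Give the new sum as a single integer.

Answer: 61

Derivation:
Old value at index 4: -12
New value at index 4: -16
Delta = -16 - -12 = -4
New sum = old_sum + delta = 65 + (-4) = 61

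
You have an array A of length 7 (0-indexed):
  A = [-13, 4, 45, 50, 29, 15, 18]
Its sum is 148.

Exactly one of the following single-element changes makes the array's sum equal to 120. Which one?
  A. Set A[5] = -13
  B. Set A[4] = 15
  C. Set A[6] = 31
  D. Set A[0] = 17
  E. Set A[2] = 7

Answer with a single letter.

Answer: A

Derivation:
Option A: A[5] 15->-13, delta=-28, new_sum=148+(-28)=120 <-- matches target
Option B: A[4] 29->15, delta=-14, new_sum=148+(-14)=134
Option C: A[6] 18->31, delta=13, new_sum=148+(13)=161
Option D: A[0] -13->17, delta=30, new_sum=148+(30)=178
Option E: A[2] 45->7, delta=-38, new_sum=148+(-38)=110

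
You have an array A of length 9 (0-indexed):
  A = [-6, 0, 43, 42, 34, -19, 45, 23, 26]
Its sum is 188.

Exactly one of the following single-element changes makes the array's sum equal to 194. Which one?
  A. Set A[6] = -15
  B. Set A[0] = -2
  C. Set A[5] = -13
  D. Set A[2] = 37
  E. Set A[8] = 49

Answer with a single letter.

Option A: A[6] 45->-15, delta=-60, new_sum=188+(-60)=128
Option B: A[0] -6->-2, delta=4, new_sum=188+(4)=192
Option C: A[5] -19->-13, delta=6, new_sum=188+(6)=194 <-- matches target
Option D: A[2] 43->37, delta=-6, new_sum=188+(-6)=182
Option E: A[8] 26->49, delta=23, new_sum=188+(23)=211

Answer: C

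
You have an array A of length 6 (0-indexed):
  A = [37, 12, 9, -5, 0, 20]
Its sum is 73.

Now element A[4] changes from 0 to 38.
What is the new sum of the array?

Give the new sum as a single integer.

Answer: 111

Derivation:
Old value at index 4: 0
New value at index 4: 38
Delta = 38 - 0 = 38
New sum = old_sum + delta = 73 + (38) = 111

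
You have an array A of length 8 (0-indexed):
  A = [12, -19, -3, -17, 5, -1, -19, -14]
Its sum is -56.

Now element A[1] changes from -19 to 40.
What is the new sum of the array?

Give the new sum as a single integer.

Answer: 3

Derivation:
Old value at index 1: -19
New value at index 1: 40
Delta = 40 - -19 = 59
New sum = old_sum + delta = -56 + (59) = 3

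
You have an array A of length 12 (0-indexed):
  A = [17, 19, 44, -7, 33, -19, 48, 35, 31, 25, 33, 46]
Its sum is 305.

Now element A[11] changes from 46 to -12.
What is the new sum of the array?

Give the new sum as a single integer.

Old value at index 11: 46
New value at index 11: -12
Delta = -12 - 46 = -58
New sum = old_sum + delta = 305 + (-58) = 247

Answer: 247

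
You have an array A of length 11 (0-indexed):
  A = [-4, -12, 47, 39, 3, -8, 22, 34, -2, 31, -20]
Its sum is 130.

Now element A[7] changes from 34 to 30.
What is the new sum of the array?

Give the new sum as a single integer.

Old value at index 7: 34
New value at index 7: 30
Delta = 30 - 34 = -4
New sum = old_sum + delta = 130 + (-4) = 126

Answer: 126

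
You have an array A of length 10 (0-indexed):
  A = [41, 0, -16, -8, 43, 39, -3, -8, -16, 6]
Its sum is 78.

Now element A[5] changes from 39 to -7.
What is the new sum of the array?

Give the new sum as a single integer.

Old value at index 5: 39
New value at index 5: -7
Delta = -7 - 39 = -46
New sum = old_sum + delta = 78 + (-46) = 32

Answer: 32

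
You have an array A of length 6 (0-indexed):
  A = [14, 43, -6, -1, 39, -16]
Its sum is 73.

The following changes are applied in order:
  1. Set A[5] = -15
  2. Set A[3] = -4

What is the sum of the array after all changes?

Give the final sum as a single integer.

Initial sum: 73
Change 1: A[5] -16 -> -15, delta = 1, sum = 74
Change 2: A[3] -1 -> -4, delta = -3, sum = 71

Answer: 71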